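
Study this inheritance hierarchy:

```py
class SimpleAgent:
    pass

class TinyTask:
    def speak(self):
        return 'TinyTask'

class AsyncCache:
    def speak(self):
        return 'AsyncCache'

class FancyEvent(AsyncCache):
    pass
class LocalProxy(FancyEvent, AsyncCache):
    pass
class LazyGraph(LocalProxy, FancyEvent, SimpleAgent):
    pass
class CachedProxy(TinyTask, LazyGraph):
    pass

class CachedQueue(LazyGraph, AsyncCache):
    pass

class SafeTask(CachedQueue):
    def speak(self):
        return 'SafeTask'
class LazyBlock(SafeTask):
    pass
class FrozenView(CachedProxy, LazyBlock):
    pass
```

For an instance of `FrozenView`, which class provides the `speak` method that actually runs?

TinyTask

L[FrozenView] = FrozenView + merge(L[CachedProxy], L[LazyBlock], [CachedProxy LazyBlock])
  take CachedProxy:  [CachedProxy TinyTask LazyGraph LocalProxy FancyEvent AsyncCache SimpleAgent object] + [LazyBlock SafeTask CachedQueue LazyGraph LocalProxy FancyEvent AsyncCache SimpleAgent object] + [CachedProxy LazyBlock]
  take TinyTask:  [TinyTask LazyGraph LocalProxy FancyEvent AsyncCache SimpleAgent object] + [LazyBlock SafeTask CachedQueue LazyGraph LocalProxy FancyEvent AsyncCache SimpleAgent object] + [LazyBlock]
  take LazyBlock:  [LazyGraph LocalProxy FancyEvent AsyncCache SimpleAgent object] + [LazyBlock SafeTask CachedQueue LazyGraph LocalProxy FancyEvent AsyncCache SimpleAgent object] + [LazyBlock]
  take SafeTask:  [LazyGraph LocalProxy FancyEvent AsyncCache SimpleAgent object] + [SafeTask CachedQueue LazyGraph LocalProxy FancyEvent AsyncCache SimpleAgent object]
  take CachedQueue:  [LazyGraph LocalProxy FancyEvent AsyncCache SimpleAgent object] + [CachedQueue LazyGraph LocalProxy FancyEvent AsyncCache SimpleAgent object]
  take LazyGraph:  [LazyGraph LocalProxy FancyEvent AsyncCache SimpleAgent object] + [LazyGraph LocalProxy FancyEvent AsyncCache SimpleAgent object]
  take LocalProxy:  [LocalProxy FancyEvent AsyncCache SimpleAgent object] + [LocalProxy FancyEvent AsyncCache SimpleAgent object]
  take FancyEvent:  [FancyEvent AsyncCache SimpleAgent object] + [FancyEvent AsyncCache SimpleAgent object]
  take AsyncCache:  [AsyncCache SimpleAgent object] + [AsyncCache SimpleAgent object]
  take SimpleAgent:  [SimpleAgent object] + [SimpleAgent object]
  take object:  [object] + [object]
MRO: FrozenView CachedProxy TinyTask LazyBlock SafeTask CachedQueue LazyGraph LocalProxy FancyEvent AsyncCache SimpleAgent object
speak is defined in: AsyncCache, SafeTask, TinyTask. First along the MRO is TinyTask.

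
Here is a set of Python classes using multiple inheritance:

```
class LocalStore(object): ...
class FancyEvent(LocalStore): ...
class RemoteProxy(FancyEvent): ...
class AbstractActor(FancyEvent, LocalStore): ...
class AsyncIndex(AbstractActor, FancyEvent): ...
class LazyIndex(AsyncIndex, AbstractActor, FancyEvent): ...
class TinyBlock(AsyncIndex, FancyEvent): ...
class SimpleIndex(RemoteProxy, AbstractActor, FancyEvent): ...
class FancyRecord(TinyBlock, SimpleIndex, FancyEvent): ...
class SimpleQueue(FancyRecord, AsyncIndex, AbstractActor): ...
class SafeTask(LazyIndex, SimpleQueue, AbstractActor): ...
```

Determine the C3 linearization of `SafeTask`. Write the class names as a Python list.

[SafeTask, LazyIndex, SimpleQueue, FancyRecord, TinyBlock, AsyncIndex, SimpleIndex, RemoteProxy, AbstractActor, FancyEvent, LocalStore, object]

L[SafeTask] = SafeTask + merge(L[LazyIndex], L[SimpleQueue], L[AbstractActor], [LazyIndex SimpleQueue AbstractActor])
  take LazyIndex:  [LazyIndex AsyncIndex AbstractActor FancyEvent LocalStore object] + [SimpleQueue FancyRecord TinyBlock AsyncIndex SimpleIndex RemoteProxy AbstractActor FancyEvent LocalStore object] + [AbstractActor FancyEvent LocalStore object] + [LazyIndex SimpleQueue AbstractActor]
  take SimpleQueue:  [AsyncIndex AbstractActor FancyEvent LocalStore object] + [SimpleQueue FancyRecord TinyBlock AsyncIndex SimpleIndex RemoteProxy AbstractActor FancyEvent LocalStore object] + [AbstractActor FancyEvent LocalStore object] + [SimpleQueue AbstractActor]
  take FancyRecord:  [AsyncIndex AbstractActor FancyEvent LocalStore object] + [FancyRecord TinyBlock AsyncIndex SimpleIndex RemoteProxy AbstractActor FancyEvent LocalStore object] + [AbstractActor FancyEvent LocalStore object] + [AbstractActor]
  take TinyBlock:  [AsyncIndex AbstractActor FancyEvent LocalStore object] + [TinyBlock AsyncIndex SimpleIndex RemoteProxy AbstractActor FancyEvent LocalStore object] + [AbstractActor FancyEvent LocalStore object] + [AbstractActor]
  take AsyncIndex:  [AsyncIndex AbstractActor FancyEvent LocalStore object] + [AsyncIndex SimpleIndex RemoteProxy AbstractActor FancyEvent LocalStore object] + [AbstractActor FancyEvent LocalStore object] + [AbstractActor]
  take SimpleIndex:  [AbstractActor FancyEvent LocalStore object] + [SimpleIndex RemoteProxy AbstractActor FancyEvent LocalStore object] + [AbstractActor FancyEvent LocalStore object] + [AbstractActor]
  take RemoteProxy:  [AbstractActor FancyEvent LocalStore object] + [RemoteProxy AbstractActor FancyEvent LocalStore object] + [AbstractActor FancyEvent LocalStore object] + [AbstractActor]
  take AbstractActor:  [AbstractActor FancyEvent LocalStore object] + [AbstractActor FancyEvent LocalStore object] + [AbstractActor FancyEvent LocalStore object] + [AbstractActor]
  take FancyEvent:  [FancyEvent LocalStore object] + [FancyEvent LocalStore object] + [FancyEvent LocalStore object]
  take LocalStore:  [LocalStore object] + [LocalStore object] + [LocalStore object]
  take object:  [object] + [object] + [object]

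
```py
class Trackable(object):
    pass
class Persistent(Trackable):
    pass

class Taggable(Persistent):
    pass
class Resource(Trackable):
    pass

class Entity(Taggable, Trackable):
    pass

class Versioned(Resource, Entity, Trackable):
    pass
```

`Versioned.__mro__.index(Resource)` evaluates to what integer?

1

L[Versioned] = Versioned + merge(L[Resource], L[Entity], L[Trackable], [Resource Entity Trackable])
  take Resource:  [Resource Trackable object] + [Entity Taggable Persistent Trackable object] + [Trackable object] + [Resource Entity Trackable]
  take Entity:  [Trackable object] + [Entity Taggable Persistent Trackable object] + [Trackable object] + [Entity Trackable]
  take Taggable:  [Trackable object] + [Taggable Persistent Trackable object] + [Trackable object] + [Trackable]
  take Persistent:  [Trackable object] + [Persistent Trackable object] + [Trackable object] + [Trackable]
  take Trackable:  [Trackable object] + [Trackable object] + [Trackable object] + [Trackable]
  take object:  [object] + [object] + [object]
MRO: Versioned Resource Entity Taggable Persistent Trackable object
Resource sits at index 1.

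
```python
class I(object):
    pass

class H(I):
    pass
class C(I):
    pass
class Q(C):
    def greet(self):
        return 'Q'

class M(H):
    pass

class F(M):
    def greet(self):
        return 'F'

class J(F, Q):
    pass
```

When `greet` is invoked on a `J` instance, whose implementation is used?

L[J] = J + merge(L[F], L[Q], [F Q])
  take F:  [F M H I object] + [Q C I object] + [F Q]
  take M:  [M H I object] + [Q C I object] + [Q]
  take H:  [H I object] + [Q C I object] + [Q]
  take Q:  [I object] + [Q C I object] + [Q]
  take C:  [I object] + [C I object]
  take I:  [I object] + [I object]
  take object:  [object] + [object]
MRO: J F M H Q C I object
greet is defined in: F, Q. First along the MRO is F.

F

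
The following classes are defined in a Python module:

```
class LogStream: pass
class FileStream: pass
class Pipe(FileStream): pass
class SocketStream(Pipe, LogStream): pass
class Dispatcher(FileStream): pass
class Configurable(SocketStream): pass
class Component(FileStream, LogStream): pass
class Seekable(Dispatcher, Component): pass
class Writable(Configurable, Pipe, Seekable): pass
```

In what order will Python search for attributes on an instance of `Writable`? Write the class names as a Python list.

[Writable, Configurable, SocketStream, Pipe, Seekable, Dispatcher, Component, FileStream, LogStream, object]

L[Writable] = Writable + merge(L[Configurable], L[Pipe], L[Seekable], [Configurable Pipe Seekable])
  take Configurable:  [Configurable SocketStream Pipe FileStream LogStream object] + [Pipe FileStream object] + [Seekable Dispatcher Component FileStream LogStream object] + [Configurable Pipe Seekable]
  take SocketStream:  [SocketStream Pipe FileStream LogStream object] + [Pipe FileStream object] + [Seekable Dispatcher Component FileStream LogStream object] + [Pipe Seekable]
  take Pipe:  [Pipe FileStream LogStream object] + [Pipe FileStream object] + [Seekable Dispatcher Component FileStream LogStream object] + [Pipe Seekable]
  take Seekable:  [FileStream LogStream object] + [FileStream object] + [Seekable Dispatcher Component FileStream LogStream object] + [Seekable]
  take Dispatcher:  [FileStream LogStream object] + [FileStream object] + [Dispatcher Component FileStream LogStream object]
  take Component:  [FileStream LogStream object] + [FileStream object] + [Component FileStream LogStream object]
  take FileStream:  [FileStream LogStream object] + [FileStream object] + [FileStream LogStream object]
  take LogStream:  [LogStream object] + [object] + [LogStream object]
  take object:  [object] + [object] + [object]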